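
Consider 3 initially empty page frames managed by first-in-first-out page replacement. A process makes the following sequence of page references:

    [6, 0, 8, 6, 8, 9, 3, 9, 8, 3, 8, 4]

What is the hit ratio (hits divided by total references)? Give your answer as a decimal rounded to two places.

0.50

6 → fault, frames {6}
0 → fault, frames {6,0}
8 → fault, frames {6,0,8}
6 → hit
8 → hit
9 → fault, evict 6, frames {0,8,9}
3 → fault, evict 0, frames {8,9,3}
9 → hit
8 → hit
3 → hit
8 → hit
4 → fault, evict 8, frames {9,3,4}
Hits: 6 of 12 references → 6/12 = 0.5000.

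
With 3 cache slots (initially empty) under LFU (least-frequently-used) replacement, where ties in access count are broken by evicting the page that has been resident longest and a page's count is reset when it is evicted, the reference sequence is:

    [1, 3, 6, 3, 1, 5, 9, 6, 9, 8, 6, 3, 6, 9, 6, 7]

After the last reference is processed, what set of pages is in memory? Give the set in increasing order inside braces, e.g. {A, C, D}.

{3, 6, 7}

1 -> miss, frames [1]
3 -> miss, frames [1, 3]
6 -> miss, frames [1, 3, 6]
3 -> hit
1 -> hit
5 -> miss, evict 6, frames [1, 3, 5]
9 -> miss, evict 5, frames [1, 3, 9]
6 -> miss, evict 9, frames [1, 3, 6]
9 -> miss, evict 6, frames [1, 3, 9]
8 -> miss, evict 9, frames [1, 3, 8]
6 -> miss, evict 8, frames [1, 3, 6]
3 -> hit
6 -> hit
9 -> miss, evict 1, frames [3, 6, 9]
6 -> hit
7 -> miss, evict 9, frames [3, 6, 7]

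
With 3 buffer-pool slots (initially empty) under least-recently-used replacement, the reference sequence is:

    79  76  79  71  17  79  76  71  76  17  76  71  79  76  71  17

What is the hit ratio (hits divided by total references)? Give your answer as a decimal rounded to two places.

0.44

79 → fault, frames (79)
76 → fault, frames (79 76)
79 → hit
71 → fault, frames (76 79 71)
17 → fault, evict 76, frames (79 71 17)
79 → hit
76 → fault, evict 71, frames (17 79 76)
71 → fault, evict 17, frames (79 76 71)
76 → hit
17 → fault, evict 79, frames (71 76 17)
76 → hit
71 → hit
79 → fault, evict 17, frames (76 71 79)
76 → hit
71 → hit
17 → fault, evict 79, frames (76 71 17)
Hits: 7 of 16 references → 7/16 = 0.4375.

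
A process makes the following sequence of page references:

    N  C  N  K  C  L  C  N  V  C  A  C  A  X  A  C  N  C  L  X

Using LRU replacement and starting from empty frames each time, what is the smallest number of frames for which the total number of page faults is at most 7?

f=1: 20 faults
f=2: 14 faults
f=3: 11 faults
f=4: 10 faults
f=5: 8 faults
f=6: 7 faults
f=7: 7 faults
Smallest f with faults ≤ 7 is 6.

6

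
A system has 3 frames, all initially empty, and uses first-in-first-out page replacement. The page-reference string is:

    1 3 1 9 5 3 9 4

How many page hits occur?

3

1 -> miss, frames {1}
3 -> miss, frames {1,3}
1 -> hit
9 -> miss, frames {1,3,9}
5 -> miss, evict 1, frames {3,9,5}
3 -> hit
9 -> hit
4 -> miss, evict 3, frames {9,5,4}
Hits: 3.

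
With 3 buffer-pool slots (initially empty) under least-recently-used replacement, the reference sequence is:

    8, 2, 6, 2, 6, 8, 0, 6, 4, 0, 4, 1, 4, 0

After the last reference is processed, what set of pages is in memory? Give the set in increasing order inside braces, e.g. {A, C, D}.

8 -> miss, frames (8)
2 -> miss, frames (8 2)
6 -> miss, frames (8 2 6)
2 -> hit
6 -> hit
8 -> hit
0 -> miss, evict 2, frames (6 8 0)
6 -> hit
4 -> miss, evict 8, frames (0 6 4)
0 -> hit
4 -> hit
1 -> miss, evict 6, frames (0 4 1)
4 -> hit
0 -> hit

{0, 1, 4}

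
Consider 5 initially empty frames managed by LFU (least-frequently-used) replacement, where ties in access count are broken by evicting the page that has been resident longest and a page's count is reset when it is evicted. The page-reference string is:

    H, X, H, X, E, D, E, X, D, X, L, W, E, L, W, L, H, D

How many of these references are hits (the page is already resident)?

9

H → miss, frames (H)
X → miss, frames (H X)
H → hit
X → hit
E → miss, frames (H X E)
D → miss, frames (H X E D)
E → hit
X → hit
D → hit
X → hit
L → miss, frames (H X E D L)
W → miss, evict L, frames (H X E D W)
E → hit
L → miss, evict W, frames (H X E D L)
W → miss, evict L, frames (H X E D W)
L → miss, evict W, frames (H X E D L)
H → hit
D → hit
Hits: 9.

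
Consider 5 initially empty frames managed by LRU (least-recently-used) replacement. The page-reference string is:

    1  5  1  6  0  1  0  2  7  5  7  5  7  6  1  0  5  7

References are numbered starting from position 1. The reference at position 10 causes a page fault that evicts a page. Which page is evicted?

pos 1: 1: miss, frames {1}
pos 2: 5: miss, frames {1,5}
pos 3: 1: hit
pos 4: 6: miss, frames {5,1,6}
pos 5: 0: miss, frames {5,1,6,0}
pos 6: 1: hit
pos 7: 0: hit
pos 8: 2: miss, frames {5,6,1,0,2}
pos 9: 7: miss, evict 5, frames {6,1,0,2,7}
pos 10: 5: miss, evict 6, frames {1,0,2,7,5}
At position 10, page 6 is evicted.

6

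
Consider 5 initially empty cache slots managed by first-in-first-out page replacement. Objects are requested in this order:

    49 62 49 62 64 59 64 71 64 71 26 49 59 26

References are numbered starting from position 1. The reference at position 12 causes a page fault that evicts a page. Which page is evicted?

pos 1: 49 -> fault, frames (49)
pos 2: 62 -> fault, frames (49 62)
pos 3: 49 -> hit
pos 4: 62 -> hit
pos 5: 64 -> fault, frames (49 62 64)
pos 6: 59 -> fault, frames (49 62 64 59)
pos 7: 64 -> hit
pos 8: 71 -> fault, frames (49 62 64 59 71)
pos 9: 64 -> hit
pos 10: 71 -> hit
pos 11: 26 -> fault, evict 49, frames (62 64 59 71 26)
pos 12: 49 -> fault, evict 62, frames (64 59 71 26 49)
At position 12, page 62 is evicted.

62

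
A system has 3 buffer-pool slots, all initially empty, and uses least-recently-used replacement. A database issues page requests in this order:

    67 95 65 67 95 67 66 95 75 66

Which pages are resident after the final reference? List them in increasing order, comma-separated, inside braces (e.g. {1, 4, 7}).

{66, 75, 95}

67 -> fault, frames {67}
95 -> fault, frames {67,95}
65 -> fault, frames {67,95,65}
67 -> hit
95 -> hit
67 -> hit
66 -> fault, evict 65, frames {95,67,66}
95 -> hit
75 -> fault, evict 67, frames {66,95,75}
66 -> hit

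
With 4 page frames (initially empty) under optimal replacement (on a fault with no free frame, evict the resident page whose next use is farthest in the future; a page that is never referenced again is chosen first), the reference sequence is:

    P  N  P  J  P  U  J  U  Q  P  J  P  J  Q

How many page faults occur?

5

P -> miss, frames (P)
N -> miss, frames (P N)
P -> hit
J -> miss, frames (P N J)
P -> hit
U -> miss, frames (P N J U)
J -> hit
U -> hit
Q -> miss, evict U, frames (P N J Q)
P -> hit
J -> hit
P -> hit
J -> hit
Q -> hit
Page faults: 5.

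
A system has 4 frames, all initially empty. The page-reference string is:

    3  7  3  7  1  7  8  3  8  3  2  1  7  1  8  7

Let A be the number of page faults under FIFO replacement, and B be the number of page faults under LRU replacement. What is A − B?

Under FIFO: F F . . F . F . . . F . . . . . → 5 faults.
Under LRU: F F . . F . F . . . F F F . F . → 8 faults.
A − B = 5 − 8 = -3.

-3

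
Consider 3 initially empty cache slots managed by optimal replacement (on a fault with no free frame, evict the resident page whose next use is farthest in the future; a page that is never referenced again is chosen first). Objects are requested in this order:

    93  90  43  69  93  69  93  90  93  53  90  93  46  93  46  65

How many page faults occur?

7

93 → fault, frames (93)
90 → fault, frames (93 90)
43 → fault, frames (93 90 43)
69 → fault, evict 43, frames (93 90 69)
93 → hit
69 → hit
93 → hit
90 → hit
93 → hit
53 → fault, evict 69, frames (93 90 53)
90 → hit
93 → hit
46 → fault, evict 53, frames (93 90 46)
93 → hit
46 → hit
65 → fault, evict 46, frames (93 90 65)
Page faults: 7.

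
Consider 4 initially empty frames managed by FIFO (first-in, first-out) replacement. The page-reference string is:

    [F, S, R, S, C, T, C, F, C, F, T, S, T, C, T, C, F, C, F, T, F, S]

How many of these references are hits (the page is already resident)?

F: miss, frames (F)
S: miss, frames (F S)
R: miss, frames (F S R)
S: hit
C: miss, frames (F S R C)
T: miss, evict F, frames (S R C T)
C: hit
F: miss, evict S, frames (R C T F)
C: hit
F: hit
T: hit
S: miss, evict R, frames (C T F S)
T: hit
C: hit
T: hit
C: hit
F: hit
C: hit
F: hit
T: hit
F: hit
S: hit
Hits: 15.

15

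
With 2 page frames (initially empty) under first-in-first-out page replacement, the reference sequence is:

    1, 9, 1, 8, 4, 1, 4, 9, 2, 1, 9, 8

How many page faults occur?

1 → miss, frames [1]
9 → miss, frames [1, 9]
1 → hit
8 → miss, evict 1, frames [9, 8]
4 → miss, evict 9, frames [8, 4]
1 → miss, evict 8, frames [4, 1]
4 → hit
9 → miss, evict 4, frames [1, 9]
2 → miss, evict 1, frames [9, 2]
1 → miss, evict 9, frames [2, 1]
9 → miss, evict 2, frames [1, 9]
8 → miss, evict 1, frames [9, 8]
Page faults: 10.

10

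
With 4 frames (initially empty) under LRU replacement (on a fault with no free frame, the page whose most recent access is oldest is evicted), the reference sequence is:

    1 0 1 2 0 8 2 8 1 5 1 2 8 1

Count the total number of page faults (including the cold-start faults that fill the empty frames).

5

1 → fault, frames (1)
0 → fault, frames (1 0)
1 → hit
2 → fault, frames (0 1 2)
0 → hit
8 → fault, frames (1 2 0 8)
2 → hit
8 → hit
1 → hit
5 → fault, evict 0, frames (2 8 1 5)
1 → hit
2 → hit
8 → hit
1 → hit
Page faults: 5.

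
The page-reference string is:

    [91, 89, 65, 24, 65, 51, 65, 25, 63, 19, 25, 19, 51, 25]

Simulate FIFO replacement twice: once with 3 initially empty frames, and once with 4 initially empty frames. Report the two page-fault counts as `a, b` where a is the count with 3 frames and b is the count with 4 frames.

10, 8

3 frames: F F F F . F . F F F . . F F → 10 faults.
4 frames: F F F F . F . F F F . . . . → 8 faults.
8 < 10: adding a frame reduced faults, as is typical.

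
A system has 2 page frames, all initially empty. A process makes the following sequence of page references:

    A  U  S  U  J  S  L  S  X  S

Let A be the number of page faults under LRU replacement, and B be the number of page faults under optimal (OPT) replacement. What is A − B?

Under LRU: F F F . F F F . F . → 7 faults.
Under OPT: F F F . F . F . F . → 6 faults.
A − B = 7 − 6 = 1.

1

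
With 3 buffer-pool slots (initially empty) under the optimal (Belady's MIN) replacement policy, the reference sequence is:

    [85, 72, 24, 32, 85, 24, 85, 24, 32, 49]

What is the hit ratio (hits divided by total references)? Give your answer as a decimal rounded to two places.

0.50

85: miss, frames (85)
72: miss, frames (85 72)
24: miss, frames (85 72 24)
32: miss, evict 72, frames (85 24 32)
85: hit
24: hit
85: hit
24: hit
32: hit
49: miss, evict 32, frames (85 24 49)
Hits: 5 of 10 references → 5/10 = 0.5000.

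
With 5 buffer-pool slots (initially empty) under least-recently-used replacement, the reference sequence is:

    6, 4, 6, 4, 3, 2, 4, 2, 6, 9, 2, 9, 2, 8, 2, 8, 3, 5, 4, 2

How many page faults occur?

6: miss, frames {6}
4: miss, frames {6,4}
6: hit
4: hit
3: miss, frames {6,4,3}
2: miss, frames {6,4,3,2}
4: hit
2: hit
6: hit
9: miss, frames {3,4,2,6,9}
2: hit
9: hit
2: hit
8: miss, evict 3, frames {4,6,9,2,8}
2: hit
8: hit
3: miss, evict 4, frames {6,9,2,8,3}
5: miss, evict 6, frames {9,2,8,3,5}
4: miss, evict 9, frames {2,8,3,5,4}
2: hit
Page faults: 9.

9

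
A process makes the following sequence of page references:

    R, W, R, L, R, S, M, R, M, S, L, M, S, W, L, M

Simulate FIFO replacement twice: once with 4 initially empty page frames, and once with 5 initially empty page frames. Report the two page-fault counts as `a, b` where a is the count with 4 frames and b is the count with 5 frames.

8, 5

4 frames: F F . F . F F F . . . . . F F . → 8 faults.
5 frames: F F . F . F F . . . . . . . . . → 5 faults.
5 < 8: adding a frame reduced faults, as is typical.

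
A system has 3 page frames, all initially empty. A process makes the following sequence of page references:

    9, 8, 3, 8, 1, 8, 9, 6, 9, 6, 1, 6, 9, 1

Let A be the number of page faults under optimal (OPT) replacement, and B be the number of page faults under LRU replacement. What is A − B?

-2

Under OPT: F F F . F . . F . . . . . . → 5 faults.
Under LRU: F F F . F . F F . . F . . . → 7 faults.
A − B = 5 − 7 = -2.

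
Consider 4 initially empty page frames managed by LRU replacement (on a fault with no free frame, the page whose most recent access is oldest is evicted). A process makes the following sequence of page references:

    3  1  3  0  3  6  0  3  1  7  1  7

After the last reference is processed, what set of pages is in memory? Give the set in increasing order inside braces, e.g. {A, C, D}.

{0, 1, 3, 7}

3: fault, frames {3}
1: fault, frames {3,1}
3: hit
0: fault, frames {1,3,0}
3: hit
6: fault, frames {1,0,3,6}
0: hit
3: hit
1: hit
7: fault, evict 6, frames {0,3,1,7}
1: hit
7: hit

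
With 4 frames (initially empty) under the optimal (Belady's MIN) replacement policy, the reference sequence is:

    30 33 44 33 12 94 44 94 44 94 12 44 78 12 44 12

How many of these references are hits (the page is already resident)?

10

30 -> miss, frames (30)
33 -> miss, frames (30 33)
44 -> miss, frames (30 33 44)
33 -> hit
12 -> miss, frames (30 33 44 12)
94 -> miss, evict 33, frames (30 44 12 94)
44 -> hit
94 -> hit
44 -> hit
94 -> hit
12 -> hit
44 -> hit
78 -> miss, evict 94, frames (30 44 12 78)
12 -> hit
44 -> hit
12 -> hit
Hits: 10.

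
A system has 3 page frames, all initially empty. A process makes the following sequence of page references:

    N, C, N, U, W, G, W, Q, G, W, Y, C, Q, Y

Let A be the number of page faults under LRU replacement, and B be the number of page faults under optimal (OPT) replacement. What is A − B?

Under LRU: F F . F F F . F . . F F F . → 9 faults.
Under OPT: F F . F F F . F . . F F . . → 8 faults.
A − B = 9 − 8 = 1.

1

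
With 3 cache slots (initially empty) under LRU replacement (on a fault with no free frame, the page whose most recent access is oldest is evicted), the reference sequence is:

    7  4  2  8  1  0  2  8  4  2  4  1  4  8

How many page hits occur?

7 -> miss, frames [7]
4 -> miss, frames [7, 4]
2 -> miss, frames [7, 4, 2]
8 -> miss, evict 7, frames [4, 2, 8]
1 -> miss, evict 4, frames [2, 8, 1]
0 -> miss, evict 2, frames [8, 1, 0]
2 -> miss, evict 8, frames [1, 0, 2]
8 -> miss, evict 1, frames [0, 2, 8]
4 -> miss, evict 0, frames [2, 8, 4]
2 -> hit
4 -> hit
1 -> miss, evict 8, frames [2, 4, 1]
4 -> hit
8 -> miss, evict 2, frames [1, 4, 8]
Hits: 3.

3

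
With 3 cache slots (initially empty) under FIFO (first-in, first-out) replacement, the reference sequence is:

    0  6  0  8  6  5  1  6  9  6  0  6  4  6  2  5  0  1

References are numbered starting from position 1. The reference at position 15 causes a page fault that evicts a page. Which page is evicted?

pos 1: 0 → miss, frames [0]
pos 2: 6 → miss, frames [0, 6]
pos 3: 0 → hit
pos 4: 8 → miss, frames [0, 6, 8]
pos 5: 6 → hit
pos 6: 5 → miss, evict 0, frames [6, 8, 5]
pos 7: 1 → miss, evict 6, frames [8, 5, 1]
pos 8: 6 → miss, evict 8, frames [5, 1, 6]
pos 9: 9 → miss, evict 5, frames [1, 6, 9]
pos 10: 6 → hit
pos 11: 0 → miss, evict 1, frames [6, 9, 0]
pos 12: 6 → hit
pos 13: 4 → miss, evict 6, frames [9, 0, 4]
pos 14: 6 → miss, evict 9, frames [0, 4, 6]
pos 15: 2 → miss, evict 0, frames [4, 6, 2]
At position 15, page 0 is evicted.

0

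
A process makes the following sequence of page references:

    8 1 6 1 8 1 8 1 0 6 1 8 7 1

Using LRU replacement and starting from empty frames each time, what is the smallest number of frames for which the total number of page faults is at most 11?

f=1: 14 faults
f=2: 10 faults
f=3: 7 faults
f=4: 5 faults
f=5: 5 faults
Smallest f with faults ≤ 11 is 2.

2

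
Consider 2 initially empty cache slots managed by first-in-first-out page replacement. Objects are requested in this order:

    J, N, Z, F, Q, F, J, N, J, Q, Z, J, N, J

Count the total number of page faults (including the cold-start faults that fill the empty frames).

11

J → fault, frames [J]
N → fault, frames [J, N]
Z → fault, evict J, frames [N, Z]
F → fault, evict N, frames [Z, F]
Q → fault, evict Z, frames [F, Q]
F → hit
J → fault, evict F, frames [Q, J]
N → fault, evict Q, frames [J, N]
J → hit
Q → fault, evict J, frames [N, Q]
Z → fault, evict N, frames [Q, Z]
J → fault, evict Q, frames [Z, J]
N → fault, evict Z, frames [J, N]
J → hit
Page faults: 11.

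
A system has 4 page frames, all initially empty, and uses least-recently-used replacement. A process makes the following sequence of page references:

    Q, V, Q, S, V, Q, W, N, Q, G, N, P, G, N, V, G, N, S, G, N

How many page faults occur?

Q → fault, frames [Q]
V → fault, frames [Q, V]
Q → hit
S → fault, frames [V, Q, S]
V → hit
Q → hit
W → fault, frames [S, V, Q, W]
N → fault, evict S, frames [V, Q, W, N]
Q → hit
G → fault, evict V, frames [W, N, Q, G]
N → hit
P → fault, evict W, frames [Q, G, N, P]
G → hit
N → hit
V → fault, evict Q, frames [P, G, N, V]
G → hit
N → hit
S → fault, evict P, frames [V, G, N, S]
G → hit
N → hit
Page faults: 9.

9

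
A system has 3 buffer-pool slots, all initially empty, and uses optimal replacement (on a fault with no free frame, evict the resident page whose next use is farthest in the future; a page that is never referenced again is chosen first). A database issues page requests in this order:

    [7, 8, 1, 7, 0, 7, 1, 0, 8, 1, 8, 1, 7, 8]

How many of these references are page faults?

5

7 -> miss, frames [7]
8 -> miss, frames [7, 8]
1 -> miss, frames [7, 8, 1]
7 -> hit
0 -> miss, evict 8, frames [7, 1, 0]
7 -> hit
1 -> hit
0 -> hit
8 -> miss, evict 0, frames [7, 1, 8]
1 -> hit
8 -> hit
1 -> hit
7 -> hit
8 -> hit
Page faults: 5.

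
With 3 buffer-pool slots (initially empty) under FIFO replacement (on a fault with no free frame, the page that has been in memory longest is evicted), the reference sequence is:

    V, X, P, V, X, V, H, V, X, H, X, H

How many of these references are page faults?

V: miss, frames [V]
X: miss, frames [V, X]
P: miss, frames [V, X, P]
V: hit
X: hit
V: hit
H: miss, evict V, frames [X, P, H]
V: miss, evict X, frames [P, H, V]
X: miss, evict P, frames [H, V, X]
H: hit
X: hit
H: hit
Page faults: 6.

6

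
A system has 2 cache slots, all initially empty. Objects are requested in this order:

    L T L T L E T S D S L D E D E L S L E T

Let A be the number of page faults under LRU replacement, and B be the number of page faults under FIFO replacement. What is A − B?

1

Under LRU: F F . . . F F F F . F F F . . F F . F F → 13 faults.
Under FIFO: F F . . . F . F F . F . F F . F F . F F → 12 faults.
A − B = 13 − 12 = 1.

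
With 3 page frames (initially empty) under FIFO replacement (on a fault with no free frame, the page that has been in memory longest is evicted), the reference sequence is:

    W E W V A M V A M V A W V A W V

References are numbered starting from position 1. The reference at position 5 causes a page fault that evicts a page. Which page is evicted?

pos 1: W → fault, frames (W)
pos 2: E → fault, frames (W E)
pos 3: W → hit
pos 4: V → fault, frames (W E V)
pos 5: A → fault, evict W, frames (E V A)
At position 5, page W is evicted.

W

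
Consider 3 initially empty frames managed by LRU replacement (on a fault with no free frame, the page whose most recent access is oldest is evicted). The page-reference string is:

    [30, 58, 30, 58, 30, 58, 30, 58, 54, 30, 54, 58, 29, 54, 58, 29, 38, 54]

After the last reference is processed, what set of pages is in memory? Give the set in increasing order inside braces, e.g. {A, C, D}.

30 -> miss, frames [30]
58 -> miss, frames [30, 58]
30 -> hit
58 -> hit
30 -> hit
58 -> hit
30 -> hit
58 -> hit
54 -> miss, frames [30, 58, 54]
30 -> hit
54 -> hit
58 -> hit
29 -> miss, evict 30, frames [54, 58, 29]
54 -> hit
58 -> hit
29 -> hit
38 -> miss, evict 54, frames [58, 29, 38]
54 -> miss, evict 58, frames [29, 38, 54]

{29, 38, 54}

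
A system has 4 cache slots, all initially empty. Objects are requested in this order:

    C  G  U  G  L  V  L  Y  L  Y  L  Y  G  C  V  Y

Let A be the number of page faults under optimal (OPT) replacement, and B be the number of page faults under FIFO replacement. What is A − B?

Under OPT: F F F . F F . F . . . . . . F . → 7 faults.
Under FIFO: F F F . F F . F . . . . F F . . → 8 faults.
A − B = 7 − 8 = -1.

-1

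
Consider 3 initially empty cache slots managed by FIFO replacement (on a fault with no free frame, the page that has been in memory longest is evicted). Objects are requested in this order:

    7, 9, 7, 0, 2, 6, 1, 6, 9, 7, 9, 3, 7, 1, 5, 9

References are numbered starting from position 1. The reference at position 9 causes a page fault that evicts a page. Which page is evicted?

2

pos 1: 7 → fault, frames {7}
pos 2: 9 → fault, frames {7,9}
pos 3: 7 → hit
pos 4: 0 → fault, frames {7,9,0}
pos 5: 2 → fault, evict 7, frames {9,0,2}
pos 6: 6 → fault, evict 9, frames {0,2,6}
pos 7: 1 → fault, evict 0, frames {2,6,1}
pos 8: 6 → hit
pos 9: 9 → fault, evict 2, frames {6,1,9}
At position 9, page 2 is evicted.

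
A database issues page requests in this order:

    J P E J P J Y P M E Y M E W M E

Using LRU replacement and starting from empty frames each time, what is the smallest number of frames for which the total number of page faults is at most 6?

5

f=1: 16 faults
f=2: 15 faults
f=3: 8 faults
f=4: 7 faults
f=5: 6 faults
f=6: 6 faults
Smallest f with faults ≤ 6 is 5.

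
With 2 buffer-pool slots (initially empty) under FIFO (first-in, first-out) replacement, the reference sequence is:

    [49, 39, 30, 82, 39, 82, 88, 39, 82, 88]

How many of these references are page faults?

49 -> miss, frames (49)
39 -> miss, frames (49 39)
30 -> miss, evict 49, frames (39 30)
82 -> miss, evict 39, frames (30 82)
39 -> miss, evict 30, frames (82 39)
82 -> hit
88 -> miss, evict 82, frames (39 88)
39 -> hit
82 -> miss, evict 39, frames (88 82)
88 -> hit
Page faults: 7.

7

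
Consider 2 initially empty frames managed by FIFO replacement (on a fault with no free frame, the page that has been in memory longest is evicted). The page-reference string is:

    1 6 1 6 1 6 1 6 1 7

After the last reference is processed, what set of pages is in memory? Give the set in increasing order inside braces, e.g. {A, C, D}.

{6, 7}

1: fault, frames {1}
6: fault, frames {1,6}
1: hit
6: hit
1: hit
6: hit
1: hit
6: hit
1: hit
7: fault, evict 1, frames {6,7}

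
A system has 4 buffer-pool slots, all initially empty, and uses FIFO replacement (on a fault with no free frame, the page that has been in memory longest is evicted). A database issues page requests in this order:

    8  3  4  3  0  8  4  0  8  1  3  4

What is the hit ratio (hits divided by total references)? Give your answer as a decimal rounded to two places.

0.58

8 → miss, frames [8]
3 → miss, frames [8, 3]
4 → miss, frames [8, 3, 4]
3 → hit
0 → miss, frames [8, 3, 4, 0]
8 → hit
4 → hit
0 → hit
8 → hit
1 → miss, evict 8, frames [3, 4, 0, 1]
3 → hit
4 → hit
Hits: 7 of 12 references → 7/12 = 0.5833.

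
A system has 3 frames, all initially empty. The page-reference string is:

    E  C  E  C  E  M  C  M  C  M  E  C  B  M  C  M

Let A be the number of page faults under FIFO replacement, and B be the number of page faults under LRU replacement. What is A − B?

Under FIFO: F F . . . F . . . . . . F . . . → 4 faults.
Under LRU: F F . . . F . . . . . . F F . . → 5 faults.
A − B = 4 − 5 = -1.

-1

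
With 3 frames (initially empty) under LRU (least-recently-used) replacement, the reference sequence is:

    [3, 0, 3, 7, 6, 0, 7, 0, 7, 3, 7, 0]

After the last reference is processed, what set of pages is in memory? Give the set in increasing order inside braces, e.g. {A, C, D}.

{0, 3, 7}

3 → miss, frames {3}
0 → miss, frames {3,0}
3 → hit
7 → miss, frames {0,3,7}
6 → miss, evict 0, frames {3,7,6}
0 → miss, evict 3, frames {7,6,0}
7 → hit
0 → hit
7 → hit
3 → miss, evict 6, frames {0,7,3}
7 → hit
0 → hit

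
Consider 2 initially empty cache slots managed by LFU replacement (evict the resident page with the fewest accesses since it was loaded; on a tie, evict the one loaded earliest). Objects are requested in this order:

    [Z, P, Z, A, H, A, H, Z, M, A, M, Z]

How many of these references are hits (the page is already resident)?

3

Z → miss, frames (Z)
P → miss, frames (Z P)
Z → hit
A → miss, evict P, frames (Z A)
H → miss, evict A, frames (Z H)
A → miss, evict H, frames (Z A)
H → miss, evict A, frames (Z H)
Z → hit
M → miss, evict H, frames (Z M)
A → miss, evict M, frames (Z A)
M → miss, evict A, frames (Z M)
Z → hit
Hits: 3.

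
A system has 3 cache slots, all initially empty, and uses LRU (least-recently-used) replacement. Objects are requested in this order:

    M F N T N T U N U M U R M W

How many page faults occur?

8

M -> miss, frames (M)
F -> miss, frames (M F)
N -> miss, frames (M F N)
T -> miss, evict M, frames (F N T)
N -> hit
T -> hit
U -> miss, evict F, frames (N T U)
N -> hit
U -> hit
M -> miss, evict T, frames (N U M)
U -> hit
R -> miss, evict N, frames (M U R)
M -> hit
W -> miss, evict U, frames (R M W)
Page faults: 8.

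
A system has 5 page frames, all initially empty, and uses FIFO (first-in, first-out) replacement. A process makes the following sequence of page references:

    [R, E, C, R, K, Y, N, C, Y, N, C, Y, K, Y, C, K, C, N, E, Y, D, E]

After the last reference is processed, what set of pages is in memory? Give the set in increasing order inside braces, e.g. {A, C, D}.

{D, E, K, N, Y}

R: fault, frames (R)
E: fault, frames (R E)
C: fault, frames (R E C)
R: hit
K: fault, frames (R E C K)
Y: fault, frames (R E C K Y)
N: fault, evict R, frames (E C K Y N)
C: hit
Y: hit
N: hit
C: hit
Y: hit
K: hit
Y: hit
C: hit
K: hit
C: hit
N: hit
E: hit
Y: hit
D: fault, evict E, frames (C K Y N D)
E: fault, evict C, frames (K Y N D E)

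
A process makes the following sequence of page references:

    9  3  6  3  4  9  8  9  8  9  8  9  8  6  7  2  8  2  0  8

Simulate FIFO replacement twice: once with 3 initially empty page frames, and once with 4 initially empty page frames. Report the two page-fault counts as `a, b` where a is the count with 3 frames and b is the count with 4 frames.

11, 10

3 frames: F F F . F F F . . . . . . F F F F . F . → 11 faults.
4 frames: F F F . F . F F . . . . . . F F . . F F → 10 faults.
10 < 11: adding a frame reduced faults, as is typical.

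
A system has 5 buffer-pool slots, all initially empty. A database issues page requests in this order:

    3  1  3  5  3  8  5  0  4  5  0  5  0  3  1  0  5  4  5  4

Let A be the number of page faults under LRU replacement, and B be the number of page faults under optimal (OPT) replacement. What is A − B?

1

Under LRU: F F . F . F . F F . . . . . F . . . . . → 7 faults.
Under OPT: F F . F . F . F F . . . . . . . . . . . → 6 faults.
A − B = 7 − 6 = 1.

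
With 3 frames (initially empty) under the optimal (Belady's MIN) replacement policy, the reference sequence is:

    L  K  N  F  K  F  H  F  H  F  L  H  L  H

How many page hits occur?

9

L: miss, frames (L)
K: miss, frames (L K)
N: miss, frames (L K N)
F: miss, evict N, frames (L K F)
K: hit
F: hit
H: miss, evict K, frames (L F H)
F: hit
H: hit
F: hit
L: hit
H: hit
L: hit
H: hit
Hits: 9.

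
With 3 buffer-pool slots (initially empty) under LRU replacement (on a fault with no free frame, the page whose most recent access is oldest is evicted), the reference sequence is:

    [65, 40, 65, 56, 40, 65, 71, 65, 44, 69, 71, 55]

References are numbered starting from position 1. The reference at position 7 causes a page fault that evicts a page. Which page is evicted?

pos 1: 65: miss, frames {65}
pos 2: 40: miss, frames {65,40}
pos 3: 65: hit
pos 4: 56: miss, frames {40,65,56}
pos 5: 40: hit
pos 6: 65: hit
pos 7: 71: miss, evict 56, frames {40,65,71}
At position 7, page 56 is evicted.

56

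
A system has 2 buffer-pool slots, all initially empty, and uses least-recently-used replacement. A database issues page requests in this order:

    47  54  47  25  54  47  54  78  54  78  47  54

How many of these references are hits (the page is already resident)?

47 → fault, frames (47)
54 → fault, frames (47 54)
47 → hit
25 → fault, evict 54, frames (47 25)
54 → fault, evict 47, frames (25 54)
47 → fault, evict 25, frames (54 47)
54 → hit
78 → fault, evict 47, frames (54 78)
54 → hit
78 → hit
47 → fault, evict 54, frames (78 47)
54 → fault, evict 78, frames (47 54)
Hits: 4.

4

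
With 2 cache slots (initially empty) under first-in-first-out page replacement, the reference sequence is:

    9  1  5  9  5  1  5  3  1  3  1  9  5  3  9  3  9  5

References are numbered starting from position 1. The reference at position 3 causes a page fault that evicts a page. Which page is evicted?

pos 1: 9 → miss, frames (9)
pos 2: 1 → miss, frames (9 1)
pos 3: 5 → miss, evict 9, frames (1 5)
At position 3, page 9 is evicted.

9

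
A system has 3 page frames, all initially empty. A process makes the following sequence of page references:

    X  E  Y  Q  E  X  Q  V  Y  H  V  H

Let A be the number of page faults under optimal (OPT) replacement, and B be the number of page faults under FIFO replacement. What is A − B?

-1

Under OPT: F F F F . . . F F F . . → 7 faults.
Under FIFO: F F F F . F . F F F . . → 8 faults.
A − B = 7 − 8 = -1.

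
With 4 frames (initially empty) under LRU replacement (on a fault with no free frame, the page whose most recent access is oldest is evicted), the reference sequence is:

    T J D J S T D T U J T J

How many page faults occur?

6

T → miss, frames (T)
J → miss, frames (T J)
D → miss, frames (T J D)
J → hit
S → miss, frames (T D J S)
T → hit
D → hit
T → hit
U → miss, evict J, frames (S D T U)
J → miss, evict S, frames (D T U J)
T → hit
J → hit
Page faults: 6.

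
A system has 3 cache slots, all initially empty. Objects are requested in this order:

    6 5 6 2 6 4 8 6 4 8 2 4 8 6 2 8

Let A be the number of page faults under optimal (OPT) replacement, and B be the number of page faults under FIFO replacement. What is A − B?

Under OPT: F F . F . F F . . . F . . F . . → 7 faults.
Under FIFO: F F . F . F F F . . F F F F F . → 11 faults.
A − B = 7 − 11 = -4.

-4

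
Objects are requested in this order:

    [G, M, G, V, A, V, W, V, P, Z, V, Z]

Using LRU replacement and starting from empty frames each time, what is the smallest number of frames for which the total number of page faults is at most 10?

f=1: 12 faults
f=2: 8 faults
f=3: 7 faults
f=4: 7 faults
f=5: 7 faults
f=6: 7 faults
f=7: 7 faults
Smallest f with faults ≤ 10 is 2.

2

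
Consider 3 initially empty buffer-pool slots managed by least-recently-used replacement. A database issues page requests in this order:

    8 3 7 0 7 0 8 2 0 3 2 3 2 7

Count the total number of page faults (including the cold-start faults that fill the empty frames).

8

8 -> miss, frames (8)
3 -> miss, frames (8 3)
7 -> miss, frames (8 3 7)
0 -> miss, evict 8, frames (3 7 0)
7 -> hit
0 -> hit
8 -> miss, evict 3, frames (7 0 8)
2 -> miss, evict 7, frames (0 8 2)
0 -> hit
3 -> miss, evict 8, frames (2 0 3)
2 -> hit
3 -> hit
2 -> hit
7 -> miss, evict 0, frames (3 2 7)
Page faults: 8.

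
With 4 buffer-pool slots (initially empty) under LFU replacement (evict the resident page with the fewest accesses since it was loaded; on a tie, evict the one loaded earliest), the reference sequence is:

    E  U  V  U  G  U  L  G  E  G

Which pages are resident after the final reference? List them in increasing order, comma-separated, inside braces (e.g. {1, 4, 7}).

E: fault, frames [E]
U: fault, frames [E, U]
V: fault, frames [E, U, V]
U: hit
G: fault, frames [E, U, V, G]
U: hit
L: fault, evict E, frames [U, V, G, L]
G: hit
E: fault, evict V, frames [U, G, L, E]
G: hit

{E, G, L, U}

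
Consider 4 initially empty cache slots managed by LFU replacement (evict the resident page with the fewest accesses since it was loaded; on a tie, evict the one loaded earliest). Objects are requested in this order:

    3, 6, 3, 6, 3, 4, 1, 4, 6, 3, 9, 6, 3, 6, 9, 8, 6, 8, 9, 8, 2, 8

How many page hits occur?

15

3 → miss, frames {3}
6 → miss, frames {3,6}
3 → hit
6 → hit
3 → hit
4 → miss, frames {3,6,4}
1 → miss, frames {3,6,4,1}
4 → hit
6 → hit
3 → hit
9 → miss, evict 1, frames {3,6,4,9}
6 → hit
3 → hit
6 → hit
9 → hit
8 → miss, evict 4, frames {3,6,9,8}
6 → hit
8 → hit
9 → hit
8 → hit
2 → miss, evict 9, frames {3,6,8,2}
8 → hit
Hits: 15.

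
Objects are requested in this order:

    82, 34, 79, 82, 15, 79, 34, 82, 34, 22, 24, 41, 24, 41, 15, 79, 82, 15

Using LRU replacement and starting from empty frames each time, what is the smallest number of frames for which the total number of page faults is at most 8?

7

f=1: 18 faults
f=2: 15 faults
f=3: 12 faults
f=4: 10 faults
f=5: 10 faults
f=6: 10 faults
f=7: 7 faults
Smallest f with faults ≤ 8 is 7.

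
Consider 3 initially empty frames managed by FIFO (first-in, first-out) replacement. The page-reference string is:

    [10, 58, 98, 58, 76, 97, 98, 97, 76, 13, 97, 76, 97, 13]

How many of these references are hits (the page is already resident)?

10: fault, frames {10}
58: fault, frames {10,58}
98: fault, frames {10,58,98}
58: hit
76: fault, evict 10, frames {58,98,76}
97: fault, evict 58, frames {98,76,97}
98: hit
97: hit
76: hit
13: fault, evict 98, frames {76,97,13}
97: hit
76: hit
97: hit
13: hit
Hits: 8.

8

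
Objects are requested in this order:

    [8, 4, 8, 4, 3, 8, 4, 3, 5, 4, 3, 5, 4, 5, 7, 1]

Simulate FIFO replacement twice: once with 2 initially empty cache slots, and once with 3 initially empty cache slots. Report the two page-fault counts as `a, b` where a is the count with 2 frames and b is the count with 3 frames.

2 frames: F F . . F F F F F F F F F . F F → 13 faults.
3 frames: F F . . F . . . F . . . . . F F → 6 faults.
6 < 13: adding a frame reduced faults, as is typical.

13, 6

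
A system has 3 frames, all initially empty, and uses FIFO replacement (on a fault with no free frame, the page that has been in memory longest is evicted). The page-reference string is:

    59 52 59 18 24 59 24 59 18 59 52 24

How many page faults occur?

59 -> miss, frames {59}
52 -> miss, frames {59,52}
59 -> hit
18 -> miss, frames {59,52,18}
24 -> miss, evict 59, frames {52,18,24}
59 -> miss, evict 52, frames {18,24,59}
24 -> hit
59 -> hit
18 -> hit
59 -> hit
52 -> miss, evict 18, frames {24,59,52}
24 -> hit
Page faults: 6.

6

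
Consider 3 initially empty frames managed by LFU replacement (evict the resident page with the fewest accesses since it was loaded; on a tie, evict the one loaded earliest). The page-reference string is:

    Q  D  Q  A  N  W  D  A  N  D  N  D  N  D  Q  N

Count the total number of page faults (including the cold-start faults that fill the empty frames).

Q -> fault, frames (Q)
D -> fault, frames (Q D)
Q -> hit
A -> fault, frames (Q D A)
N -> fault, evict D, frames (Q A N)
W -> fault, evict A, frames (Q N W)
D -> fault, evict N, frames (Q W D)
A -> fault, evict W, frames (Q D A)
N -> fault, evict D, frames (Q A N)
D -> fault, evict A, frames (Q N D)
N -> hit
D -> hit
N -> hit
D -> hit
Q -> hit
N -> hit
Page faults: 9.

9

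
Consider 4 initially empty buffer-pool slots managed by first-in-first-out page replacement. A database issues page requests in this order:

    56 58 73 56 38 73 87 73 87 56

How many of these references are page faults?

6

56: fault, frames {56}
58: fault, frames {56,58}
73: fault, frames {56,58,73}
56: hit
38: fault, frames {56,58,73,38}
73: hit
87: fault, evict 56, frames {58,73,38,87}
73: hit
87: hit
56: fault, evict 58, frames {73,38,87,56}
Page faults: 6.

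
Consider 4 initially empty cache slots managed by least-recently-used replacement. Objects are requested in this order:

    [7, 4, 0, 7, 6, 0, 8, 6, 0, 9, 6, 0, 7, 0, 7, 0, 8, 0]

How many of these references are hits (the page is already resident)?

10

7 → fault, frames {7}
4 → fault, frames {7,4}
0 → fault, frames {7,4,0}
7 → hit
6 → fault, frames {4,0,7,6}
0 → hit
8 → fault, evict 4, frames {7,6,0,8}
6 → hit
0 → hit
9 → fault, evict 7, frames {8,6,0,9}
6 → hit
0 → hit
7 → fault, evict 8, frames {9,6,0,7}
0 → hit
7 → hit
0 → hit
8 → fault, evict 9, frames {6,7,0,8}
0 → hit
Hits: 10.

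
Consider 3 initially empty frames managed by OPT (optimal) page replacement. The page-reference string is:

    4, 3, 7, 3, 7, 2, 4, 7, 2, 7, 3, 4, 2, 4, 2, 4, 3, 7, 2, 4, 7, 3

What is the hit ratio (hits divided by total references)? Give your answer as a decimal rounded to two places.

0.68

4 -> miss, frames [4]
3 -> miss, frames [4, 3]
7 -> miss, frames [4, 3, 7]
3 -> hit
7 -> hit
2 -> miss, evict 3, frames [4, 7, 2]
4 -> hit
7 -> hit
2 -> hit
7 -> hit
3 -> miss, evict 7, frames [4, 2, 3]
4 -> hit
2 -> hit
4 -> hit
2 -> hit
4 -> hit
3 -> hit
7 -> miss, evict 3, frames [4, 2, 7]
2 -> hit
4 -> hit
7 -> hit
3 -> miss, evict 7, frames [4, 2, 3]
Hits: 15 of 22 references → 15/22 = 0.6818.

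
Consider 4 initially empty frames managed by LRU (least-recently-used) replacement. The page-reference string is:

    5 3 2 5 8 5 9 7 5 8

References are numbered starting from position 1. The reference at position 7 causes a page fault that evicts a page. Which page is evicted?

pos 1: 5 → miss, frames {5}
pos 2: 3 → miss, frames {5,3}
pos 3: 2 → miss, frames {5,3,2}
pos 4: 5 → hit
pos 5: 8 → miss, frames {3,2,5,8}
pos 6: 5 → hit
pos 7: 9 → miss, evict 3, frames {2,8,5,9}
At position 7, page 3 is evicted.

3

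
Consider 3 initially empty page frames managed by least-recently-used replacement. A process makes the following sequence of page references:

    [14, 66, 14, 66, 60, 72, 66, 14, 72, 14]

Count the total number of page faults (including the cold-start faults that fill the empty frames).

5

14 → miss, frames (14)
66 → miss, frames (14 66)
14 → hit
66 → hit
60 → miss, frames (14 66 60)
72 → miss, evict 14, frames (66 60 72)
66 → hit
14 → miss, evict 60, frames (72 66 14)
72 → hit
14 → hit
Page faults: 5.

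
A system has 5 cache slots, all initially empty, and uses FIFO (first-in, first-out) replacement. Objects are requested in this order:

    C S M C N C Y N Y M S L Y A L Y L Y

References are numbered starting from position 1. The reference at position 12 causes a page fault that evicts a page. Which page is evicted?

C

pos 1: C -> miss, frames (C)
pos 2: S -> miss, frames (C S)
pos 3: M -> miss, frames (C S M)
pos 4: C -> hit
pos 5: N -> miss, frames (C S M N)
pos 6: C -> hit
pos 7: Y -> miss, frames (C S M N Y)
pos 8: N -> hit
pos 9: Y -> hit
pos 10: M -> hit
pos 11: S -> hit
pos 12: L -> miss, evict C, frames (S M N Y L)
At position 12, page C is evicted.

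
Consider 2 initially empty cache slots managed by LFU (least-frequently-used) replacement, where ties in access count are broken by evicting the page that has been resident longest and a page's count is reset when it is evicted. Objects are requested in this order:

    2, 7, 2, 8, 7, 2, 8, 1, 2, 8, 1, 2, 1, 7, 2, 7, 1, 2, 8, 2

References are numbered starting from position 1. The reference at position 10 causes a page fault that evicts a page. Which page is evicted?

pos 1: 2 -> miss, frames (2)
pos 2: 7 -> miss, frames (2 7)
pos 3: 2 -> hit
pos 4: 8 -> miss, evict 7, frames (2 8)
pos 5: 7 -> miss, evict 8, frames (2 7)
pos 6: 2 -> hit
pos 7: 8 -> miss, evict 7, frames (2 8)
pos 8: 1 -> miss, evict 8, frames (2 1)
pos 9: 2 -> hit
pos 10: 8 -> miss, evict 1, frames (2 8)
At position 10, page 1 is evicted.

1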